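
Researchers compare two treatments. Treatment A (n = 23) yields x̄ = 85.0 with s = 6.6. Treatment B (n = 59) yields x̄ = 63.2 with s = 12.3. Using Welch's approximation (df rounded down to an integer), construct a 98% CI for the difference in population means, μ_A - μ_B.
(16.77, 26.83)

Difference: x̄₁ - x̄₂ = 21.80
SE = √(s₁²/n₁ + s₂²/n₂) = √(6.6²/23 + 12.3²/59) = 2.1114
df = 71.90 → 71 (Welch–Satterthwaite, rounded down)
t* = 2.380

CI: 21.80 ± 2.380 · 2.1114 = 21.80 ± 5.03 = (16.77, 26.83)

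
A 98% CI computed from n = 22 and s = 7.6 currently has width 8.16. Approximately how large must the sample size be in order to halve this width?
n ≈ 88

CI width ∝ 1/√n
To reduce width by factor 2, need √n to grow by 2 → need 2² = 4 times as many samples.

Current: n = 22, width = 8.16
New: n = 88, width ≈ 3.84

Width reduced by factor of 8.16/3.84 = 2.12.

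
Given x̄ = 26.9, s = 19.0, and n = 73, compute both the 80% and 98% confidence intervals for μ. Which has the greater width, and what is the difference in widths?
98% CI is wider by 4.83

df = 72
80% CI: t* = 1.293, (24.02, 29.78), width = 2 · t* · s/√n = 5.75
98% CI: t* = 2.379, (21.61, 32.19), width = 2 · t* · s/√n = 10.58

The 98% CI is wider by 10.58 - 5.75 = 4.83.
Higher confidence requires a wider interval.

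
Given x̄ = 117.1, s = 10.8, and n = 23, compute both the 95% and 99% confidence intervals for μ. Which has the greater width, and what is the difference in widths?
99% CI is wider by 3.36

df = 22
95% CI: t* = 2.074, (112.43, 121.77), width = 2 · t* · s/√n = 9.34
99% CI: t* = 2.819, (110.75, 123.45), width = 2 · t* · s/√n = 12.70

The 99% CI is wider by 12.70 - 9.34 = 3.36.
Higher confidence requires a wider interval.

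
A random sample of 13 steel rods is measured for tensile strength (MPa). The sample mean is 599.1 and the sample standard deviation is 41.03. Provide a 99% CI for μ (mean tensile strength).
(564.34, 633.86)

t-interval (σ unknown):
df = n - 1 = 12
t* = 3.055 for 99% confidence

Margin of error = t* · s/√n = 3.055 · 41.03/√13 = 34.76

CI: (564.34, 633.86)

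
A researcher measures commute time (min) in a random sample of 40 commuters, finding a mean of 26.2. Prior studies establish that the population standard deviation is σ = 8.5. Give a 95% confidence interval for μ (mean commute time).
(23.57, 28.83)

z-interval (σ known):
z* = 1.960 for 95% confidence

Margin of error = z* · σ/√n = 1.960 · 8.5/√40 = 2.63

CI: (26.2 - 2.63, 26.2 + 2.63) = (23.57, 28.83)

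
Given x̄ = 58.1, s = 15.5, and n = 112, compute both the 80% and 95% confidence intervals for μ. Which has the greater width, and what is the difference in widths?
95% CI is wider by 2.03

df = 111
80% CI: t* = 1.289, (56.21, 59.99), width = 2 · t* · s/√n = 3.78
95% CI: t* = 1.982, (55.20, 61.00), width = 2 · t* · s/√n = 5.81

The 95% CI is wider by 5.81 - 3.78 = 2.03.
Higher confidence requires a wider interval.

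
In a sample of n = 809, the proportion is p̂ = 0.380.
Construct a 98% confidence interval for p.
(0.340, 0.420)

Proportion CI:
SE = √(p̂(1-p̂)/n) = √(0.380 · 0.620 / 809) = 0.01707

z* = 2.326
Margin = z* · SE = 2.326 · 0.01707 = 0.0397

CI: 0.380 ± 0.0397 = (0.340, 0.420)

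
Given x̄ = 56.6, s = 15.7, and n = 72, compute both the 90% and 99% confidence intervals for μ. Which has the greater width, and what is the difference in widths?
99% CI is wider by 3.63

df = 71
90% CI: t* = 1.667, (53.52, 59.68), width = 2 · t* · s/√n = 6.17
99% CI: t* = 2.647, (51.70, 61.50), width = 2 · t* · s/√n = 9.80

The 99% CI is wider by 9.80 - 6.17 = 3.63.
Higher confidence requires a wider interval.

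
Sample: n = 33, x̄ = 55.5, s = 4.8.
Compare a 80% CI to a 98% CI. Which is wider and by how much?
98% CI is wider by 1.90

df = 32
80% CI: t* = 1.309, (54.41, 56.59), width = 2 · t* · s/√n = 2.19
98% CI: t* = 2.449, (53.45, 57.55), width = 2 · t* · s/√n = 4.09

The 98% CI is wider by 4.09 - 2.19 = 1.90.
Higher confidence requires a wider interval.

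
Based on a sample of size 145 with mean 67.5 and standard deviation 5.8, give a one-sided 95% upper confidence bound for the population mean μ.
μ ≤ 68.30

Upper bound (one-sided):
t* = 1.656 (one-sided for 95%)
Upper bound = x̄ + t* · s/√n = 67.5 + 1.656 · 5.8/√145 = 68.30

We are 95% confident that μ ≤ 68.30.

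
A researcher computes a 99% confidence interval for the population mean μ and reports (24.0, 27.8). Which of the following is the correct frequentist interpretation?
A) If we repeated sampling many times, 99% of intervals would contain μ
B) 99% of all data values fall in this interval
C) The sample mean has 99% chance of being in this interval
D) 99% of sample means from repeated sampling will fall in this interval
A

A) Correct — this is the frequentist long-run coverage interpretation.
B) Wrong — a CI is about the parameter μ, not individual data values.
C) Wrong — x̄ is observed and sits in the interval by construction.
D) Wrong — coverage applies to intervals containing μ, not to future x̄ values.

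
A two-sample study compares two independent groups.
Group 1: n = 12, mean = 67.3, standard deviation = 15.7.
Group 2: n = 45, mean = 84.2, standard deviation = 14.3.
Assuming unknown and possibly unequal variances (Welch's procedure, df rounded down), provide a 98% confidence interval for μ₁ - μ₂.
(-29.84, -3.96)

Difference: x̄₁ - x̄₂ = -16.90
SE = √(s₁²/n₁ + s₂²/n₂) = √(15.7²/12 + 14.3²/45) = 5.0085
df = 16.21 → 16 (Welch–Satterthwaite, rounded down)
t* = 2.583

CI: -16.90 ± 2.583 · 5.0085 = -16.90 ± 12.94 = (-29.84, -3.96)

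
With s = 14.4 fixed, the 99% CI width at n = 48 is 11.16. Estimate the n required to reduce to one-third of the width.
n ≈ 432

CI width ∝ 1/√n
To reduce width by factor 3, need √n to grow by 3 → need 3² = 9 times as many samples.

Current: n = 48, width = 11.16
New: n = 432, width ≈ 3.58

Width reduced by factor of 11.16/3.58 = 3.12.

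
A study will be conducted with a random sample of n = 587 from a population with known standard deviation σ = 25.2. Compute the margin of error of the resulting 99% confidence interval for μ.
Margin of error = 2.68

Margin of error = z* · σ/√n
= 2.576 · 25.2/√587
= 2.576 · 25.2/24.2281
= 2.68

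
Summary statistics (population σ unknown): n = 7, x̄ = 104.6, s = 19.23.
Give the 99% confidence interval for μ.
(77.66, 131.54)

t-interval (σ unknown):
df = n - 1 = 6
t* = 3.707 for 99% confidence

Margin of error = t* · s/√n = 3.707 · 19.23/√7 = 26.94

CI: (77.66, 131.54)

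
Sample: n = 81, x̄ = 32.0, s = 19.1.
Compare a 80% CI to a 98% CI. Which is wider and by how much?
98% CI is wider by 4.60

df = 80
80% CI: t* = 1.292, (29.26, 34.74), width = 2 · t* · s/√n = 5.48
98% CI: t* = 2.374, (26.96, 37.04), width = 2 · t* · s/√n = 10.08

The 98% CI is wider by 10.08 - 5.48 = 4.60.
Higher confidence requires a wider interval.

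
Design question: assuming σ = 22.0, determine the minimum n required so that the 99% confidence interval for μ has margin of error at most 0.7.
n ≥ 6555

For margin E ≤ 0.7:
n ≥ (z* · σ / E)²
n ≥ (2.576 · 22.0 / 0.7)²
n ≥ 6554.52

Minimum n = 6555 (rounding up)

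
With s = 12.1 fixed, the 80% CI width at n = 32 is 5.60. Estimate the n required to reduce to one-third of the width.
n ≈ 288

CI width ∝ 1/√n
To reduce width by factor 3, need √n to grow by 3 → need 3² = 9 times as many samples.

Current: n = 32, width = 5.60
New: n = 288, width ≈ 1.83

Width reduced by factor of 5.60/1.83 = 3.06.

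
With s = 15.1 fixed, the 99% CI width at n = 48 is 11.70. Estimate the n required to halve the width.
n ≈ 192

CI width ∝ 1/√n
To reduce width by factor 2, need √n to grow by 2 → need 2² = 4 times as many samples.

Current: n = 48, width = 11.70
New: n = 192, width ≈ 5.67

Width reduced by factor of 11.70/5.67 = 2.06.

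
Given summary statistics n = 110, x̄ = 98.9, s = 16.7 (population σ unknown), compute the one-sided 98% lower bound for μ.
μ ≥ 95.59

Lower bound (one-sided):
t* = 2.079 (one-sided for 98%)
Lower bound = x̄ - t* · s/√n = 98.9 - 2.079 · 16.7/√110 = 95.59

We are 98% confident that μ ≥ 95.59.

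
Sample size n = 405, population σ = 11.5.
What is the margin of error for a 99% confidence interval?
Margin of error = 1.47

Margin of error = z* · σ/√n
= 2.576 · 11.5/√405
= 2.576 · 11.5/20.1246
= 1.47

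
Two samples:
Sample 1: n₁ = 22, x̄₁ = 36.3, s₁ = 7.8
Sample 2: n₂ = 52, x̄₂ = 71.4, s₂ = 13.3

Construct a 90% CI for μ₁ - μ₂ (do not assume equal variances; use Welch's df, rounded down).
(-39.24, -30.96)

Difference: x̄₁ - x̄₂ = -35.10
SE = √(s₁²/n₁ + s₂²/n₂) = √(7.8²/22 + 13.3²/52) = 2.4834
df = 64.35 → 64 (Welch–Satterthwaite, rounded down)
t* = 1.669

CI: -35.10 ± 1.669 · 2.4834 = -35.10 ± 4.14 = (-39.24, -30.96)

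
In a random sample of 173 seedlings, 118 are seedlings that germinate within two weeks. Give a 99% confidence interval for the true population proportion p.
(0.591, 0.773)

Proportion CI:
p̂ = 118/173 = 0.68208
SE = √(p̂(1-p̂)/n) = √(0.68208 · 0.31792 / 173) = 0.03540

z* = 2.576
Margin = z* · SE = 2.576 · 0.03540 = 0.0912

CI: 0.68208 ± 0.0912 = (0.591, 0.773)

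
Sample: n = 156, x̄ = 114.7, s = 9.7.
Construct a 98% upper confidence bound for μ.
μ ≤ 116.31

Upper bound (one-sided):
t* = 2.071 (one-sided for 98%)
Upper bound = x̄ + t* · s/√n = 114.7 + 2.071 · 9.7/√156 = 116.31

We are 98% confident that μ ≤ 116.31.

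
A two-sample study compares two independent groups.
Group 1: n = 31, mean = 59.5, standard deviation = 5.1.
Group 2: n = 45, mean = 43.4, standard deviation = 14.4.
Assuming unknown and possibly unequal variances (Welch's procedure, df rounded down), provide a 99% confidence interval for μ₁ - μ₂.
(9.88, 22.32)

Difference: x̄₁ - x̄₂ = 16.10
SE = √(s₁²/n₁ + s₂²/n₂) = √(5.1²/31 + 14.4²/45) = 2.3339
df = 58.63 → 58 (Welch–Satterthwaite, rounded down)
t* = 2.663

CI: 16.10 ± 2.663 · 2.3339 = 16.10 ± 6.22 = (9.88, 22.32)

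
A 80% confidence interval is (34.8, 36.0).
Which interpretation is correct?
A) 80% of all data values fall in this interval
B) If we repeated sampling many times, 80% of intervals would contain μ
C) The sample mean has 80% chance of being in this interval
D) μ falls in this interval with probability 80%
B

A) Wrong — a CI is about the parameter μ, not individual data values.
B) Correct — this is the frequentist long-run coverage interpretation.
C) Wrong — x̄ is observed and sits in the interval by construction.
D) Wrong — μ is fixed; the randomness lives in the interval, not in μ.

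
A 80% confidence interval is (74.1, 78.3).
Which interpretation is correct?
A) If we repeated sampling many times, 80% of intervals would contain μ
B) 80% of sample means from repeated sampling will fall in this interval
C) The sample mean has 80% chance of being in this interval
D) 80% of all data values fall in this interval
A

A) Correct — this is the frequentist long-run coverage interpretation.
B) Wrong — coverage applies to intervals containing μ, not to future x̄ values.
C) Wrong — x̄ is observed and sits in the interval by construction.
D) Wrong — a CI is about the parameter μ, not individual data values.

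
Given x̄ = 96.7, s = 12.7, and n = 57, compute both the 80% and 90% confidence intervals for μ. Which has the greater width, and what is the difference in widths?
90% CI is wider by 1.27

df = 56
80% CI: t* = 1.297, (94.52, 98.88), width = 2 · t* · s/√n = 4.36
90% CI: t* = 1.673, (93.89, 99.51), width = 2 · t* · s/√n = 5.63

The 90% CI is wider by 5.63 - 4.36 = 1.27.
Higher confidence requires a wider interval.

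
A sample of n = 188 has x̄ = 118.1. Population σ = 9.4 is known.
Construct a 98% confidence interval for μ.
(116.51, 119.69)

z-interval (σ known):
z* = 2.326 for 98% confidence

Margin of error = z* · σ/√n = 2.326 · 9.4/√188 = 1.59

CI: (118.1 - 1.59, 118.1 + 1.59) = (116.51, 119.69)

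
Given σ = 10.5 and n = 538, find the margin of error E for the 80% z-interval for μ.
Margin of error = 0.58

Margin of error = z* · σ/√n
= 1.282 · 10.5/√538
= 1.282 · 10.5/23.1948
= 0.58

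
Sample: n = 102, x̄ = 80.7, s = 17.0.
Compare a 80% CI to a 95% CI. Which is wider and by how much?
95% CI is wider by 2.34

df = 101
80% CI: t* = 1.290, (78.53, 82.87), width = 2 · t* · s/√n = 4.34
95% CI: t* = 1.984, (77.36, 84.04), width = 2 · t* · s/√n = 6.68

The 95% CI is wider by 6.68 - 4.34 = 2.34.
Higher confidence requires a wider interval.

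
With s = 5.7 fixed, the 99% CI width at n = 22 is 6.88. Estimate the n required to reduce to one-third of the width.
n ≈ 198

CI width ∝ 1/√n
To reduce width by factor 3, need √n to grow by 3 → need 3² = 9 times as many samples.

Current: n = 22, width = 6.88
New: n = 198, width ≈ 2.11

Width reduced by factor of 6.88/2.11 = 3.26.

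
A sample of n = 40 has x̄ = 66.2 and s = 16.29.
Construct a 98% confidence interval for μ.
(59.95, 72.45)

t-interval (σ unknown):
df = n - 1 = 39
t* = 2.426 for 98% confidence

Margin of error = t* · s/√n = 2.426 · 16.29/√40 = 6.25

CI: (59.95, 72.45)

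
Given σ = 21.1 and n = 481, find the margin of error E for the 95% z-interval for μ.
Margin of error = 1.89

Margin of error = z* · σ/√n
= 1.960 · 21.1/√481
= 1.960 · 21.1/21.9317
= 1.89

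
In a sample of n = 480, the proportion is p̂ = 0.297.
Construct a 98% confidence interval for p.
(0.248, 0.346)

Proportion CI:
SE = √(p̂(1-p̂)/n) = √(0.297 · 0.703 / 480) = 0.02086

z* = 2.326
Margin = z* · SE = 2.326 · 0.02086 = 0.0485

CI: 0.297 ± 0.0485 = (0.248, 0.346)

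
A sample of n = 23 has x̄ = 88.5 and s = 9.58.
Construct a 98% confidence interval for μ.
(83.49, 93.51)

t-interval (σ unknown):
df = n - 1 = 22
t* = 2.508 for 98% confidence

Margin of error = t* · s/√n = 2.508 · 9.58/√23 = 5.01

CI: (83.49, 93.51)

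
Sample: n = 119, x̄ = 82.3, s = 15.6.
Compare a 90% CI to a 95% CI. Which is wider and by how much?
95% CI is wider by 0.92

df = 118
90% CI: t* = 1.658, (79.93, 84.67), width = 2 · t* · s/√n = 4.74
95% CI: t* = 1.980, (79.47, 85.13), width = 2 · t* · s/√n = 5.66

The 95% CI is wider by 5.66 - 4.74 = 0.92.
Higher confidence requires a wider interval.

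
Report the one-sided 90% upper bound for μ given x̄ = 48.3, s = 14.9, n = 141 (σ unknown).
μ ≤ 49.92

Upper bound (one-sided):
t* = 1.288 (one-sided for 90%)
Upper bound = x̄ + t* · s/√n = 48.3 + 1.288 · 14.9/√141 = 49.92

We are 90% confident that μ ≤ 49.92.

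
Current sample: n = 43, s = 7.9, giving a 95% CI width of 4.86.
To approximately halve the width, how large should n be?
n ≈ 172

CI width ∝ 1/√n
To reduce width by factor 2, need √n to grow by 2 → need 2² = 4 times as many samples.

Current: n = 43, width = 4.86
New: n = 172, width ≈ 2.38

Width reduced by factor of 4.86/2.38 = 2.04.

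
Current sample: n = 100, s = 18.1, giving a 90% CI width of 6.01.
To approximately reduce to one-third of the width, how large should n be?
n ≈ 900

CI width ∝ 1/√n
To reduce width by factor 3, need √n to grow by 3 → need 3² = 9 times as many samples.

Current: n = 100, width = 6.01
New: n = 900, width ≈ 1.99

Width reduced by factor of 6.01/1.99 = 3.02.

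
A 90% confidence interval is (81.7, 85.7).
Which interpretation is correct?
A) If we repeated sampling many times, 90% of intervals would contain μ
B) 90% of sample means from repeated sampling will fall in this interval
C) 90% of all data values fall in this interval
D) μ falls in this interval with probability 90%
A

A) Correct — this is the frequentist long-run coverage interpretation.
B) Wrong — coverage applies to intervals containing μ, not to future x̄ values.
C) Wrong — a CI is about the parameter μ, not individual data values.
D) Wrong — μ is fixed; the randomness lives in the interval, not in μ.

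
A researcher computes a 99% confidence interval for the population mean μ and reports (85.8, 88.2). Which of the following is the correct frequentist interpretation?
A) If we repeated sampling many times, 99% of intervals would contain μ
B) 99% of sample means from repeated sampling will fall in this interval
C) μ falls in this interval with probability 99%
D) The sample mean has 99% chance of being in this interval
A

A) Correct — this is the frequentist long-run coverage interpretation.
B) Wrong — coverage applies to intervals containing μ, not to future x̄ values.
C) Wrong — μ is fixed; the randomness lives in the interval, not in μ.
D) Wrong — x̄ is observed and sits in the interval by construction.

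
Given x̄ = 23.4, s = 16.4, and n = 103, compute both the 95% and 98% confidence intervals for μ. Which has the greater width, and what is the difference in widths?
98% CI is wider by 1.23

df = 102
95% CI: t* = 1.983, (20.20, 26.60), width = 2 · t* · s/√n = 6.41
98% CI: t* = 2.363, (19.58, 27.22), width = 2 · t* · s/√n = 7.64

The 98% CI is wider by 7.64 - 6.41 = 1.23.
Higher confidence requires a wider interval.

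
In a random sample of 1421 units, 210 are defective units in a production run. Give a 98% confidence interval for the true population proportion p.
(0.126, 0.170)

Proportion CI:
p̂ = 210/1421 = 0.14778
SE = √(p̂(1-p̂)/n) = √(0.14778 · 0.85222 / 1421) = 0.00941

z* = 2.326
Margin = z* · SE = 2.326 · 0.00941 = 0.0219

CI: 0.14778 ± 0.0219 = (0.126, 0.170)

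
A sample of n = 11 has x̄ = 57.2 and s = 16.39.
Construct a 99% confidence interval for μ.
(41.54, 72.86)

t-interval (σ unknown):
df = n - 1 = 10
t* = 3.169 for 99% confidence

Margin of error = t* · s/√n = 3.169 · 16.39/√11 = 15.66

CI: (41.54, 72.86)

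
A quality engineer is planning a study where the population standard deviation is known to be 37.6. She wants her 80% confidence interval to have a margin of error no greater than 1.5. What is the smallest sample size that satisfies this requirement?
n ≥ 1033

For margin E ≤ 1.5:
n ≥ (z* · σ / E)²
n ≥ (1.282 · 37.6 / 1.5)²
n ≥ 1032.69

Minimum n = 1033 (rounding up)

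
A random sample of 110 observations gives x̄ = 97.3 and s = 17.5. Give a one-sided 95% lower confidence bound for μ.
μ ≥ 94.53

Lower bound (one-sided):
t* = 1.659 (one-sided for 95%)
Lower bound = x̄ - t* · s/√n = 97.3 - 1.659 · 17.5/√110 = 94.53

We are 95% confident that μ ≥ 94.53.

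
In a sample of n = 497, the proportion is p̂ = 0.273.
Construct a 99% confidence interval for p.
(0.222, 0.324)

Proportion CI:
SE = √(p̂(1-p̂)/n) = √(0.273 · 0.727 / 497) = 0.01998

z* = 2.576
Margin = z* · SE = 2.576 · 0.01998 = 0.0515

CI: 0.273 ± 0.0515 = (0.222, 0.324)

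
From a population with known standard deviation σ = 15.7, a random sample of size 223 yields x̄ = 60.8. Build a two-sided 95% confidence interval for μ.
(58.74, 62.86)

z-interval (σ known):
z* = 1.960 for 95% confidence

Margin of error = z* · σ/√n = 1.960 · 15.7/√223 = 2.06

CI: (60.8 - 2.06, 60.8 + 2.06) = (58.74, 62.86)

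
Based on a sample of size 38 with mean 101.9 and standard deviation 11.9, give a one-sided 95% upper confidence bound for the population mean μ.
μ ≤ 105.16

Upper bound (one-sided):
t* = 1.687 (one-sided for 95%)
Upper bound = x̄ + t* · s/√n = 101.9 + 1.687 · 11.9/√38 = 105.16

We are 95% confident that μ ≤ 105.16.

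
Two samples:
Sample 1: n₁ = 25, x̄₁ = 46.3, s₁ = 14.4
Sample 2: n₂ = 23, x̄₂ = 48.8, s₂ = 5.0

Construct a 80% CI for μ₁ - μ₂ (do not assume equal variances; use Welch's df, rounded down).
(-6.51, 1.51)

Difference: x̄₁ - x̄₂ = -2.50
SE = √(s₁²/n₁ + s₂²/n₂) = √(14.4²/25 + 5.0²/23) = 3.0629
df = 30.14 → 30 (Welch–Satterthwaite, rounded down)
t* = 1.310

CI: -2.50 ± 1.310 · 3.0629 = -2.50 ± 4.01 = (-6.51, 1.51)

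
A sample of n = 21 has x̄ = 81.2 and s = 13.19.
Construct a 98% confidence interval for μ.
(73.92, 88.48)

t-interval (σ unknown):
df = n - 1 = 20
t* = 2.528 for 98% confidence

Margin of error = t* · s/√n = 2.528 · 13.19/√21 = 7.28

CI: (73.92, 88.48)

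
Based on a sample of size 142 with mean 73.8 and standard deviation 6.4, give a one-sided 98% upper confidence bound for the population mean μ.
μ ≤ 74.91

Upper bound (one-sided):
t* = 2.073 (one-sided for 98%)
Upper bound = x̄ + t* · s/√n = 73.8 + 2.073 · 6.4/√142 = 74.91

We are 98% confident that μ ≤ 74.91.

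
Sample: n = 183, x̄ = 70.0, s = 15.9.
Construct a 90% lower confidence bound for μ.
μ ≥ 68.49

Lower bound (one-sided):
t* = 1.286 (one-sided for 90%)
Lower bound = x̄ - t* · s/√n = 70.0 - 1.286 · 15.9/√183 = 68.49

We are 90% confident that μ ≥ 68.49.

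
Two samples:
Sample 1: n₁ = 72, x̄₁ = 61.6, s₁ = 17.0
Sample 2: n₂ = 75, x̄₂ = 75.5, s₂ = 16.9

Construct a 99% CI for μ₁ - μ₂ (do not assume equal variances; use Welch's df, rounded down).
(-21.20, -6.60)

Difference: x̄₁ - x̄₂ = -13.90
SE = √(s₁²/n₁ + s₂²/n₂) = √(17.0²/72 + 16.9²/75) = 2.7968
df = 144.68 → 144 (Welch–Satterthwaite, rounded down)
t* = 2.610

CI: -13.90 ± 2.610 · 2.7968 = -13.90 ± 7.30 = (-21.20, -6.60)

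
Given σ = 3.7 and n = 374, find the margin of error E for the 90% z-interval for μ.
Margin of error = 0.31

Margin of error = z* · σ/√n
= 1.645 · 3.7/√374
= 1.645 · 3.7/19.3391
= 0.31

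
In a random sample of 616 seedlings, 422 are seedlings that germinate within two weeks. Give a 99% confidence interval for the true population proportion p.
(0.637, 0.733)

Proportion CI:
p̂ = 422/616 = 0.68506
SE = √(p̂(1-p̂)/n) = √(0.68506 · 0.31494 / 616) = 0.01871

z* = 2.576
Margin = z* · SE = 2.576 · 0.01871 = 0.0482

CI: 0.68506 ± 0.0482 = (0.637, 0.733)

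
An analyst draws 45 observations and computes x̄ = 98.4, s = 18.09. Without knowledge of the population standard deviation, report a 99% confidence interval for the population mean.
(91.14, 105.66)

t-interval (σ unknown):
df = n - 1 = 44
t* = 2.692 for 99% confidence

Margin of error = t* · s/√n = 2.692 · 18.09/√45 = 7.26

CI: (91.14, 105.66)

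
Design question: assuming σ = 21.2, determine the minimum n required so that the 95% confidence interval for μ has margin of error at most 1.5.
n ≥ 768

For margin E ≤ 1.5:
n ≥ (z* · σ / E)²
n ≥ (1.960 · 21.2 / 1.5)²
n ≥ 767.36

Minimum n = 768 (rounding up)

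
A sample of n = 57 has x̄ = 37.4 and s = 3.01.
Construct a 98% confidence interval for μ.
(36.45, 38.35)

t-interval (σ unknown):
df = n - 1 = 56
t* = 2.395 for 98% confidence

Margin of error = t* · s/√n = 2.395 · 3.01/√57 = 0.95

CI: (36.45, 38.35)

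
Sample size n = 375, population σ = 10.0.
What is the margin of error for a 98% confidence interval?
Margin of error = 1.20

Margin of error = z* · σ/√n
= 2.326 · 10.0/√375
= 2.326 · 10.0/19.3649
= 1.20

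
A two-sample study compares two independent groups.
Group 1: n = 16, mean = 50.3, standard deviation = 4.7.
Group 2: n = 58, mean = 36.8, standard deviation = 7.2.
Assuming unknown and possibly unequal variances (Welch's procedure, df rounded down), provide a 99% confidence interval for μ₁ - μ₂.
(9.40, 17.60)

Difference: x̄₁ - x̄₂ = 13.50
SE = √(s₁²/n₁ + s₂²/n₂) = √(4.7²/16 + 7.2²/58) = 1.5081
df = 36.66 → 36 (Welch–Satterthwaite, rounded down)
t* = 2.719

CI: 13.50 ± 2.719 · 1.5081 = 13.50 ± 4.10 = (9.40, 17.60)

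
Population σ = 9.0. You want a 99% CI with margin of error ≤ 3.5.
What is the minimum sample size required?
n ≥ 44

For margin E ≤ 3.5:
n ≥ (z* · σ / E)²
n ≥ (2.576 · 9.0 / 3.5)²
n ≥ 43.88

Minimum n = 44 (rounding up)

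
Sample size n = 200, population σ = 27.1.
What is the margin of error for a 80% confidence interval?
Margin of error = 2.46

Margin of error = z* · σ/√n
= 1.282 · 27.1/√200
= 1.282 · 27.1/14.1421
= 2.46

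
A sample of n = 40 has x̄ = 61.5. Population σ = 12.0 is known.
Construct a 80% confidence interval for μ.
(59.07, 63.93)

z-interval (σ known):
z* = 1.282 for 80% confidence

Margin of error = z* · σ/√n = 1.282 · 12.0/√40 = 2.43

CI: (61.5 - 2.43, 61.5 + 2.43) = (59.07, 63.93)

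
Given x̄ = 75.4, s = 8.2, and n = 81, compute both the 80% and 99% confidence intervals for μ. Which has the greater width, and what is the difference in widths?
99% CI is wider by 2.46

df = 80
80% CI: t* = 1.292, (74.22, 76.58), width = 2 · t* · s/√n = 2.35
99% CI: t* = 2.639, (73.00, 77.80), width = 2 · t* · s/√n = 4.81

The 99% CI is wider by 4.81 - 2.35 = 2.46.
Higher confidence requires a wider interval.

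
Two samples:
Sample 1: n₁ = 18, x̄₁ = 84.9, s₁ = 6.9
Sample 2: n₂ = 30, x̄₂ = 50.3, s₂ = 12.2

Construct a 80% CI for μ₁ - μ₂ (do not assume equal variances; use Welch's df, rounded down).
(31.01, 38.19)

Difference: x̄₁ - x̄₂ = 34.60
SE = √(s₁²/n₁ + s₂²/n₂) = √(6.9²/18 + 12.2²/30) = 2.7580
df = 45.91 → 45 (Welch–Satterthwaite, rounded down)
t* = 1.301

CI: 34.60 ± 1.301 · 2.7580 = 34.60 ± 3.59 = (31.01, 38.19)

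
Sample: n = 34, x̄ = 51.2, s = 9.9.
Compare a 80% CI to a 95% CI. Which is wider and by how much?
95% CI is wider by 2.47

df = 33
80% CI: t* = 1.308, (48.98, 53.42), width = 2 · t* · s/√n = 4.44
95% CI: t* = 2.035, (47.74, 54.66), width = 2 · t* · s/√n = 6.91

The 95% CI is wider by 6.91 - 4.44 = 2.47.
Higher confidence requires a wider interval.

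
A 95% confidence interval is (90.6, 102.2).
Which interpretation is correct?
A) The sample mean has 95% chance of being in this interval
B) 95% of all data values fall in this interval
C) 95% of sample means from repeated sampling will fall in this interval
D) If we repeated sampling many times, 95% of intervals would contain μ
D

A) Wrong — x̄ is observed and sits in the interval by construction.
B) Wrong — a CI is about the parameter μ, not individual data values.
C) Wrong — coverage applies to intervals containing μ, not to future x̄ values.
D) Correct — this is the frequentist long-run coverage interpretation.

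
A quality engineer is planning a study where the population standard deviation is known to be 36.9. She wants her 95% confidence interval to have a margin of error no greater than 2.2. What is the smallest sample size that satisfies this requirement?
n ≥ 1081

For margin E ≤ 2.2:
n ≥ (z* · σ / E)²
n ≥ (1.960 · 36.9 / 2.2)²
n ≥ 1080.74

Minimum n = 1081 (rounding up)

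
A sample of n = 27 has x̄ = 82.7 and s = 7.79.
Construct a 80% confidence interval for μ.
(80.73, 84.67)

t-interval (σ unknown):
df = n - 1 = 26
t* = 1.315 for 80% confidence

Margin of error = t* · s/√n = 1.315 · 7.79/√27 = 1.97

CI: (80.73, 84.67)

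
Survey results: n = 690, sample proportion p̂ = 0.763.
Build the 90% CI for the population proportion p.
(0.736, 0.790)

Proportion CI:
SE = √(p̂(1-p̂)/n) = √(0.763 · 0.237 / 690) = 0.01619

z* = 1.645
Margin = z* · SE = 1.645 · 0.01619 = 0.0266

CI: 0.763 ± 0.0266 = (0.736, 0.790)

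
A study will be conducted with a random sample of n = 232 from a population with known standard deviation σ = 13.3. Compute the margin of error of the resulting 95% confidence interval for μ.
Margin of error = 1.71

Margin of error = z* · σ/√n
= 1.960 · 13.3/√232
= 1.960 · 13.3/15.2315
= 1.71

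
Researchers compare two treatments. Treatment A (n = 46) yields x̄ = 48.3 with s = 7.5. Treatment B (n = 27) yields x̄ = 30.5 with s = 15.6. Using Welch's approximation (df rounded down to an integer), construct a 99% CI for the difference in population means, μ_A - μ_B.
(9.06, 26.54)

Difference: x̄₁ - x̄₂ = 17.80
SE = √(s₁²/n₁ + s₂²/n₂) = √(7.5²/46 + 15.6²/27) = 3.1994
df = 33.18 → 33 (Welch–Satterthwaite, rounded down)
t* = 2.733

CI: 17.80 ± 2.733 · 3.1994 = 17.80 ± 8.74 = (9.06, 26.54)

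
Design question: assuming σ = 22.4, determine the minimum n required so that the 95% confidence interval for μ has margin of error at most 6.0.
n ≥ 54

For margin E ≤ 6.0:
n ≥ (z* · σ / E)²
n ≥ (1.960 · 22.4 / 6.0)²
n ≥ 53.54

Minimum n = 54 (rounding up)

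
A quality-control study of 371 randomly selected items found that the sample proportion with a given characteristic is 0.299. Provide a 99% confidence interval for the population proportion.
(0.238, 0.360)

Proportion CI:
SE = √(p̂(1-p̂)/n) = √(0.299 · 0.701 / 371) = 0.02377

z* = 2.576
Margin = z* · SE = 2.576 · 0.02377 = 0.0612

CI: 0.299 ± 0.0612 = (0.238, 0.360)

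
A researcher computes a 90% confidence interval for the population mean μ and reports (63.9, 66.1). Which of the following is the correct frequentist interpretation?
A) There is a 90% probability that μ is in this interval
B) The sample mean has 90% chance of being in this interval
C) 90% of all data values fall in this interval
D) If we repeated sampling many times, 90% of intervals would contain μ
D

A) Wrong — μ is fixed; the randomness lives in the interval, not in μ.
B) Wrong — x̄ is observed and sits in the interval by construction.
C) Wrong — a CI is about the parameter μ, not individual data values.
D) Correct — this is the frequentist long-run coverage interpretation.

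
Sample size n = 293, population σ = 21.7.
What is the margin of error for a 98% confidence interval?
Margin of error = 2.95

Margin of error = z* · σ/√n
= 2.326 · 21.7/√293
= 2.326 · 21.7/17.1172
= 2.95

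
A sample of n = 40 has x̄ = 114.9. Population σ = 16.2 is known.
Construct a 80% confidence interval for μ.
(111.62, 118.18)

z-interval (σ known):
z* = 1.282 for 80% confidence

Margin of error = z* · σ/√n = 1.282 · 16.2/√40 = 3.28

CI: (114.9 - 3.28, 114.9 + 3.28) = (111.62, 118.18)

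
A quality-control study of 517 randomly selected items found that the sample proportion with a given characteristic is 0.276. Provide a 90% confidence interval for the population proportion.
(0.244, 0.308)

Proportion CI:
SE = √(p̂(1-p̂)/n) = √(0.276 · 0.724 / 517) = 0.01966

z* = 1.645
Margin = z* · SE = 1.645 · 0.01966 = 0.0323

CI: 0.276 ± 0.0323 = (0.244, 0.308)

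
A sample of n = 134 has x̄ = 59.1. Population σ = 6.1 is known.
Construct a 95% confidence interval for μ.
(58.07, 60.13)

z-interval (σ known):
z* = 1.960 for 95% confidence

Margin of error = z* · σ/√n = 1.960 · 6.1/√134 = 1.03

CI: (59.1 - 1.03, 59.1 + 1.03) = (58.07, 60.13)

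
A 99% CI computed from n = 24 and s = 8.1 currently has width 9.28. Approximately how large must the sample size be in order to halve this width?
n ≈ 96

CI width ∝ 1/√n
To reduce width by factor 2, need √n to grow by 2 → need 2² = 4 times as many samples.

Current: n = 24, width = 9.28
New: n = 96, width ≈ 4.35

Width reduced by factor of 9.28/4.35 = 2.13.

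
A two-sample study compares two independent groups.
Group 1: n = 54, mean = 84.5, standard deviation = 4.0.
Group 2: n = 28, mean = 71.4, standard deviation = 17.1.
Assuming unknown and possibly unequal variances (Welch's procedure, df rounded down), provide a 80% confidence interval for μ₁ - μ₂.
(8.80, 17.40)

Difference: x̄₁ - x̄₂ = 13.10
SE = √(s₁²/n₁ + s₂²/n₂) = √(4.0²/54 + 17.1²/28) = 3.2771
df = 28.54 → 28 (Welch–Satterthwaite, rounded down)
t* = 1.313

CI: 13.10 ± 1.313 · 3.2771 = 13.10 ± 4.30 = (8.80, 17.40)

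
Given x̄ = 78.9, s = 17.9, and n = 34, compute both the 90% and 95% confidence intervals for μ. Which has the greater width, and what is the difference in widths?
95% CI is wider by 2.10

df = 33
90% CI: t* = 1.692, (73.71, 84.09), width = 2 · t* · s/√n = 10.39
95% CI: t* = 2.035, (72.65, 85.15), width = 2 · t* · s/√n = 12.49

The 95% CI is wider by 12.49 - 10.39 = 2.10.
Higher confidence requires a wider interval.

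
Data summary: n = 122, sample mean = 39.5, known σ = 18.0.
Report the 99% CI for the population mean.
(35.30, 43.70)

z-interval (σ known):
z* = 2.576 for 99% confidence

Margin of error = z* · σ/√n = 2.576 · 18.0/√122 = 4.20

CI: (39.5 - 4.20, 39.5 + 4.20) = (35.30, 43.70)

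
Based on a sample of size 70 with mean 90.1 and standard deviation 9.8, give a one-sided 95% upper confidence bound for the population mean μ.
μ ≤ 92.05

Upper bound (one-sided):
t* = 1.667 (one-sided for 95%)
Upper bound = x̄ + t* · s/√n = 90.1 + 1.667 · 9.8/√70 = 92.05

We are 95% confident that μ ≤ 92.05.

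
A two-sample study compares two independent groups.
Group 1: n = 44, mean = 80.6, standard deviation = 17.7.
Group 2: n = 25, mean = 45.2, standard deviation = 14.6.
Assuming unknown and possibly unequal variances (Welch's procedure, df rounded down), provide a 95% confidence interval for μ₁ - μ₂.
(27.48, 43.32)

Difference: x̄₁ - x̄₂ = 35.40
SE = √(s₁²/n₁ + s₂²/n₂) = √(17.7²/44 + 14.6²/25) = 3.9556
df = 58.18 → 58 (Welch–Satterthwaite, rounded down)
t* = 2.002

CI: 35.40 ± 2.002 · 3.9556 = 35.40 ± 7.92 = (27.48, 43.32)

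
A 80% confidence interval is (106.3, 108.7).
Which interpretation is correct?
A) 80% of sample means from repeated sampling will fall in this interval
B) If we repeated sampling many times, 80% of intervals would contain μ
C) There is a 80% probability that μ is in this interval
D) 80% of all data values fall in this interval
B

A) Wrong — coverage applies to intervals containing μ, not to future x̄ values.
B) Correct — this is the frequentist long-run coverage interpretation.
C) Wrong — μ is fixed; the randomness lives in the interval, not in μ.
D) Wrong — a CI is about the parameter μ, not individual data values.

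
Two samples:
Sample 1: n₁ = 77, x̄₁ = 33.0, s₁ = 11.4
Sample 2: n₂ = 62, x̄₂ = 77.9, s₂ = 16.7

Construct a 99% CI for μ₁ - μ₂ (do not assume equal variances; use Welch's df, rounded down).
(-51.43, -38.37)

Difference: x̄₁ - x̄₂ = -44.90
SE = √(s₁²/n₁ + s₂²/n₂) = √(11.4²/77 + 16.7²/62) = 2.4872
df = 103.65 → 103 (Welch–Satterthwaite, rounded down)
t* = 2.624

CI: -44.90 ± 2.624 · 2.4872 = -44.90 ± 6.53 = (-51.43, -38.37)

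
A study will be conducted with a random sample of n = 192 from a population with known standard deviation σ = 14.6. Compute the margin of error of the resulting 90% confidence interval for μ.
Margin of error = 1.73

Margin of error = z* · σ/√n
= 1.645 · 14.6/√192
= 1.645 · 14.6/13.8564
= 1.73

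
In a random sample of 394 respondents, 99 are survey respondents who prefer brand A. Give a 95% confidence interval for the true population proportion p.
(0.208, 0.294)

Proportion CI:
p̂ = 99/394 = 0.25127
SE = √(p̂(1-p̂)/n) = √(0.25127 · 0.74873 / 394) = 0.02185

z* = 1.960
Margin = z* · SE = 1.960 · 0.02185 = 0.0428

CI: 0.25127 ± 0.0428 = (0.208, 0.294)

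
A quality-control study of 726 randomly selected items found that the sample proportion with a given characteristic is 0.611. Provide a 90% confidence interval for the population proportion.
(0.581, 0.641)

Proportion CI:
SE = √(p̂(1-p̂)/n) = √(0.611 · 0.389 / 726) = 0.01809

z* = 1.645
Margin = z* · SE = 1.645 · 0.01809 = 0.0298

CI: 0.611 ± 0.0298 = (0.581, 0.641)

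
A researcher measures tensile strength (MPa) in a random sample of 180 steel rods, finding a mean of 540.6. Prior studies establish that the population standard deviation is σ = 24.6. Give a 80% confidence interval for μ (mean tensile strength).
(538.25, 542.95)

z-interval (σ known):
z* = 1.282 for 80% confidence

Margin of error = z* · σ/√n = 1.282 · 24.6/√180 = 2.35

CI: (540.6 - 2.35, 540.6 + 2.35) = (538.25, 542.95)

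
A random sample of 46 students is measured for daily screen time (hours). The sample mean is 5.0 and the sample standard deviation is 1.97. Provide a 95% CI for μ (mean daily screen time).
(4.42, 5.58)

t-interval (σ unknown):
df = n - 1 = 45
t* = 2.014 for 95% confidence

Margin of error = t* · s/√n = 2.014 · 1.97/√46 = 0.58

CI: (4.42, 5.58)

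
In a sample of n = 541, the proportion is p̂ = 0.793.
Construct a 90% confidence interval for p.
(0.764, 0.822)

Proportion CI:
SE = √(p̂(1-p̂)/n) = √(0.793 · 0.207 / 541) = 0.01742

z* = 1.645
Margin = z* · SE = 1.645 · 0.01742 = 0.0287

CI: 0.793 ± 0.0287 = (0.764, 0.822)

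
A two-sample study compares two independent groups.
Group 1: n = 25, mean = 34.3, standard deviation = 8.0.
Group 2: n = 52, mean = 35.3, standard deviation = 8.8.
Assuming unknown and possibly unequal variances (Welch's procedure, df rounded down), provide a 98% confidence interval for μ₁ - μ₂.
(-5.83, 3.83)

Difference: x̄₁ - x̄₂ = -1.00
SE = √(s₁²/n₁ + s₂²/n₂) = √(8.0²/25 + 8.8²/52) = 2.0123
df = 51.80 → 51 (Welch–Satterthwaite, rounded down)
t* = 2.402

CI: -1.00 ± 2.402 · 2.0123 = -1.00 ± 4.83 = (-5.83, 3.83)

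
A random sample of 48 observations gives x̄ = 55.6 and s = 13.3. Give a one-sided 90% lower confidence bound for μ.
μ ≥ 53.10

Lower bound (one-sided):
t* = 1.300 (one-sided for 90%)
Lower bound = x̄ - t* · s/√n = 55.6 - 1.300 · 13.3/√48 = 53.10

We are 90% confident that μ ≥ 53.10.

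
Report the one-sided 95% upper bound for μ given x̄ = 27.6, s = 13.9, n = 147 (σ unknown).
μ ≤ 29.50

Upper bound (one-sided):
t* = 1.655 (one-sided for 95%)
Upper bound = x̄ + t* · s/√n = 27.6 + 1.655 · 13.9/√147 = 29.50

We are 95% confident that μ ≤ 29.50.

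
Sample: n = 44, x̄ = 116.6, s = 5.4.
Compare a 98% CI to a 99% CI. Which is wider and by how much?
99% CI is wider by 0.46

df = 43
98% CI: t* = 2.416, (114.63, 118.57), width = 2 · t* · s/√n = 3.93
99% CI: t* = 2.695, (114.41, 118.79), width = 2 · t* · s/√n = 4.39

The 99% CI is wider by 4.39 - 3.93 = 0.46.
Higher confidence requires a wider interval.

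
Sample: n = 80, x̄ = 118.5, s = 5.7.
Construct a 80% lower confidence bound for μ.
μ ≥ 117.96

Lower bound (one-sided):
t* = 0.846 (one-sided for 80%)
Lower bound = x̄ - t* · s/√n = 118.5 - 0.846 · 5.7/√80 = 117.96

We are 80% confident that μ ≥ 117.96.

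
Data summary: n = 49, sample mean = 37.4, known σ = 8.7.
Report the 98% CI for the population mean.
(34.51, 40.29)

z-interval (σ known):
z* = 2.326 for 98% confidence

Margin of error = z* · σ/√n = 2.326 · 8.7/√49 = 2.89

CI: (37.4 - 2.89, 37.4 + 2.89) = (34.51, 40.29)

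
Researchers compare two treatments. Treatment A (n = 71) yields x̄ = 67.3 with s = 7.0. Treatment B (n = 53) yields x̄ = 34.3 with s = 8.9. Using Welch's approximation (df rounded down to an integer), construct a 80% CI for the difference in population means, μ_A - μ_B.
(31.09, 34.91)

Difference: x̄₁ - x̄₂ = 33.00
SE = √(s₁²/n₁ + s₂²/n₂) = √(7.0²/71 + 8.9²/53) = 1.4781
df = 95.92 → 95 (Welch–Satterthwaite, rounded down)
t* = 1.291

CI: 33.00 ± 1.291 · 1.4781 = 33.00 ± 1.91 = (31.09, 34.91)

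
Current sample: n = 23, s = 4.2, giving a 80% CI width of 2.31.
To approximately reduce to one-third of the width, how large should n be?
n ≈ 207

CI width ∝ 1/√n
To reduce width by factor 3, need √n to grow by 3 → need 3² = 9 times as many samples.

Current: n = 23, width = 2.31
New: n = 207, width ≈ 0.75

Width reduced by factor of 2.31/0.75 = 3.08.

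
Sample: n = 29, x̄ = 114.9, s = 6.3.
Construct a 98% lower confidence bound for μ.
μ ≥ 112.38

Lower bound (one-sided):
t* = 2.154 (one-sided for 98%)
Lower bound = x̄ - t* · s/√n = 114.9 - 2.154 · 6.3/√29 = 112.38

We are 98% confident that μ ≥ 112.38.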